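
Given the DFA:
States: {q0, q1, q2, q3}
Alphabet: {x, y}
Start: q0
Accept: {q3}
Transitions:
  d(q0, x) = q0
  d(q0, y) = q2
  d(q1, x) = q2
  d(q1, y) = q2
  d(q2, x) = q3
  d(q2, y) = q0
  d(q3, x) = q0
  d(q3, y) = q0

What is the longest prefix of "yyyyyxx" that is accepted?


Run the DFA, marking each prefix where the state is accepting:
  "" -> q0 [reject]
  "y" -> q2 [reject]
  "yy" -> q0 [reject]
  "yyy" -> q2 [reject]
  "yyyy" -> q0 [reject]
  "yyyyy" -> q2 [reject]
  "yyyyyx" -> q3 [accept]
  "yyyyyxx" -> q0 [reject]

"yyyyyx"


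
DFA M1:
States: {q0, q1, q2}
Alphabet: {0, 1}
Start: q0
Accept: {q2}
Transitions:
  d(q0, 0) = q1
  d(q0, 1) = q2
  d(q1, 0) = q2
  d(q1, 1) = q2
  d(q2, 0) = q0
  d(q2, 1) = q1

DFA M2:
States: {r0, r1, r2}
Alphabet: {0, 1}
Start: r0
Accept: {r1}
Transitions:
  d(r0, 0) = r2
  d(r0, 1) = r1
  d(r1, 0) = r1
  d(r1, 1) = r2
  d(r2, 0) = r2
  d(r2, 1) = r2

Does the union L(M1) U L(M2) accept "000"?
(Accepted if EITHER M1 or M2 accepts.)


M1: final=q0 accepted=False
M2: final=r2 accepted=False

No, union rejects (neither accepts)


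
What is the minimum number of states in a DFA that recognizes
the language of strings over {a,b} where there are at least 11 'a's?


States: count = 0, 1, ..., 10, and a final '>= 11' state.
Total: 11 + 1 = 12. Accept = '>= 11' state.

12


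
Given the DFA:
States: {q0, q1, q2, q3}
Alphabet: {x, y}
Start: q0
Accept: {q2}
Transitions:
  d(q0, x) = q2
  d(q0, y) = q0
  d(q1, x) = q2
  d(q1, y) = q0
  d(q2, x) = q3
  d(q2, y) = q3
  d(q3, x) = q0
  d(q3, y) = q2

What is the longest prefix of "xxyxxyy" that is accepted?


Run the DFA, marking each prefix where the state is accepting:
  "" -> q0 [reject]
  "x" -> q2 [accept]
  "xx" -> q3 [reject]
  "xxy" -> q2 [accept]
  "xxyx" -> q3 [reject]
  "xxyxx" -> q0 [reject]
  "xxyxxy" -> q0 [reject]
  "xxyxxyy" -> q0 [reject]

"xxy"


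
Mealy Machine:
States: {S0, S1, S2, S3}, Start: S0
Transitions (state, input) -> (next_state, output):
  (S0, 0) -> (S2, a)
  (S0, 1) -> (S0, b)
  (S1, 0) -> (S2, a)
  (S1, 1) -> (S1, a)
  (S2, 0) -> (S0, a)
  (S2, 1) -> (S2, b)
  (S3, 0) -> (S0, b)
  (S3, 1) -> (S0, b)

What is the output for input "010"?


Step-by-step:
  (S0, 0) -> (S2, a)
  (S2, 1) -> (S2, b)
  (S2, 0) -> (S0, a)

"aba"


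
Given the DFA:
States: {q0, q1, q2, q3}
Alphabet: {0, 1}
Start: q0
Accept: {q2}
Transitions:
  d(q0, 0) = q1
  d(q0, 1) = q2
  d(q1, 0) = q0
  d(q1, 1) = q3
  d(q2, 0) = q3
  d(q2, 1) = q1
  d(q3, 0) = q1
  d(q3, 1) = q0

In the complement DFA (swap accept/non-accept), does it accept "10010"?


Trace: q0 -> q2 -> q3 -> q1 -> q3 -> q1
Final: q1
Original accept: {q2}
Complement: q1 is not in original accept

Yes, complement accepts (original rejects)


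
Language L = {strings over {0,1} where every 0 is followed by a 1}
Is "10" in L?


'00' present: False; ends with '0': True

No, "10" is not in L


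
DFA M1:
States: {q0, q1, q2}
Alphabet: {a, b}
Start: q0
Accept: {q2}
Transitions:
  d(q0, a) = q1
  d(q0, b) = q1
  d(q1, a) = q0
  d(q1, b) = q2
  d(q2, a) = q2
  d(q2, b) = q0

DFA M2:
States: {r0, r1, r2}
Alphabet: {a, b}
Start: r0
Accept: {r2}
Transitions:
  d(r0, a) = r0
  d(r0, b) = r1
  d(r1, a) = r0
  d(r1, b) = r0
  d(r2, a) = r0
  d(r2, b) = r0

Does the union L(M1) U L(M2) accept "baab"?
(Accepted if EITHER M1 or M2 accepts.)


M1: final=q2 accepted=True
M2: final=r1 accepted=False

Yes, union accepts


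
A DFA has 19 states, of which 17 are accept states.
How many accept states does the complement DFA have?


Complement swaps accept and non-accept states.
19 - 17 = 2

2


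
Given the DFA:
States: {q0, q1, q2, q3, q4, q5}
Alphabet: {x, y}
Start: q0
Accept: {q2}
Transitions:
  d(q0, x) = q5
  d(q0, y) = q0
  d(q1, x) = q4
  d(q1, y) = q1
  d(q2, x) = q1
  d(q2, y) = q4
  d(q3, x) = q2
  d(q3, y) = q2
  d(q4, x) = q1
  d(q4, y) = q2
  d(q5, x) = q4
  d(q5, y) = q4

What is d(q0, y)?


Looking up transition d(q0, y)

q0


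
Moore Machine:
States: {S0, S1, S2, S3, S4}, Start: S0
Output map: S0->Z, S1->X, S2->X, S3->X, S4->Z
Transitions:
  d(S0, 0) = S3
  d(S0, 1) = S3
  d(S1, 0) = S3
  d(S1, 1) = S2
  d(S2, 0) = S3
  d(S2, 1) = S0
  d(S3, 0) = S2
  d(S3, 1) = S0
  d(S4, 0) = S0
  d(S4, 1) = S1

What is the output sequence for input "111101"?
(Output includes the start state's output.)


Start: S0 (output Z)
  --1--> S3 (output X)
  --1--> S0 (output Z)
  --1--> S3 (output X)
  --1--> S0 (output Z)
  --0--> S3 (output X)
  --1--> S0 (output Z)

"ZXZXZXZ"


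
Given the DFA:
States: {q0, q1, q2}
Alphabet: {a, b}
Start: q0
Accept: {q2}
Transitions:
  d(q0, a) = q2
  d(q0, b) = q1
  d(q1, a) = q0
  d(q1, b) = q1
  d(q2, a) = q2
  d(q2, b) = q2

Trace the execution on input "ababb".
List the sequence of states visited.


Input: ababb
d(q0, a) = q2
d(q2, b) = q2
d(q2, a) = q2
d(q2, b) = q2
d(q2, b) = q2


q0 -> q2 -> q2 -> q2 -> q2 -> q2


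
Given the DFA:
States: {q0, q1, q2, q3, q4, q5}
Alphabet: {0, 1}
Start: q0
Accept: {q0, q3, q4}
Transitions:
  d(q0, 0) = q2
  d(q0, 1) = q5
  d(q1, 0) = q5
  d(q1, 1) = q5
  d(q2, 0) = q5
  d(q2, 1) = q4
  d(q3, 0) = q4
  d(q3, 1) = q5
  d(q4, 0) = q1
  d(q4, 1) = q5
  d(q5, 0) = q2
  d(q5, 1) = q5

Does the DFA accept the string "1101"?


Trace: q0 -> q5 -> q5 -> q2 -> q4
Final state: q4
Accept states: {q0, q3, q4}

Yes, accepted (final state q4 is an accept state)


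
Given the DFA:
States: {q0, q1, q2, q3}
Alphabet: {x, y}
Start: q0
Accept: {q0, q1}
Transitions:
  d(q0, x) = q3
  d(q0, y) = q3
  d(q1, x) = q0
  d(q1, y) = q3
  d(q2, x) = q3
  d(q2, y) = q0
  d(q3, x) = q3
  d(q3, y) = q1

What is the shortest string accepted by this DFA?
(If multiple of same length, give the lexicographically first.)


BFS by string length (lex-first path to each state shown):
  len 0: q0<-""
Found accept state at length 0.

"" (empty string)


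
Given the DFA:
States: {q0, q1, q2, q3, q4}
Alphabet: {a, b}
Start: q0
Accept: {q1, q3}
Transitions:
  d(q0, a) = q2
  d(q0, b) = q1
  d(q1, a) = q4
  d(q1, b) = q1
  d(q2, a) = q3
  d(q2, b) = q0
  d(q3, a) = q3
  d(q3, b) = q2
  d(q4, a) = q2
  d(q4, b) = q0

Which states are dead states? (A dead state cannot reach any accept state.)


Forward reachability from each state:
  q0 -> reaches accept state q1 (live)
  q1 -> reaches accept state q1 (live)
  q2 -> reaches accept state q1 (live)
  q3 -> reaches accept state q1 (live)
  q4 -> reaches accept state q1 (live)

None (all states can reach an accept state)


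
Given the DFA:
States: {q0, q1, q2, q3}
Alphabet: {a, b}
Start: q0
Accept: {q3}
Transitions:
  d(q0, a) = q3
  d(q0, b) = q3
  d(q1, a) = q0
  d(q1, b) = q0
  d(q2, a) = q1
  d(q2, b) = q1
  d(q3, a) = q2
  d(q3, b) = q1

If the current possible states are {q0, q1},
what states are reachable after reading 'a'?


Apply transition on 'a' from each current state:
  d(q0, a) = q3
  d(q1, a) = q0

{q0, q3}


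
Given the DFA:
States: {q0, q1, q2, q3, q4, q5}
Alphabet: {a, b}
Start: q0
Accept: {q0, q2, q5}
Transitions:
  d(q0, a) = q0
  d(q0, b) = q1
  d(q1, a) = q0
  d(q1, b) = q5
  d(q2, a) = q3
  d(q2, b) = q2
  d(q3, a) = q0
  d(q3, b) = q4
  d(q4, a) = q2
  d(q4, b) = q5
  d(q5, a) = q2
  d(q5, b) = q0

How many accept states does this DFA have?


Accept states listed: {q0, q2, q5}
Counting: q0(1) q2(2) q5(3)

3


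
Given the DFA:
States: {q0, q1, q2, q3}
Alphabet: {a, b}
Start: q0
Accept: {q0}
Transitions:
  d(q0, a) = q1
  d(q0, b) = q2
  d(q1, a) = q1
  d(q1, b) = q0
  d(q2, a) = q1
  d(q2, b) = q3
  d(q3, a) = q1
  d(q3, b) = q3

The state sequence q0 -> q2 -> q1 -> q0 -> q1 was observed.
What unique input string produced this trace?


Trace back each transition to find the symbol:
  q0 --[b]--> q2
  q2 --[a]--> q1
  q1 --[b]--> q0
  q0 --[a]--> q1

"baba"


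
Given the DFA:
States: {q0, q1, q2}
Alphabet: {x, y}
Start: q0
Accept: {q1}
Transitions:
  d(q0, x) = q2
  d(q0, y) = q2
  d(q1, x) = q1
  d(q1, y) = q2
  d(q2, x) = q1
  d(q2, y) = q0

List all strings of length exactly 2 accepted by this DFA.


All strings of length 2: 4 total
Accepted: 2

"xx", "yx"


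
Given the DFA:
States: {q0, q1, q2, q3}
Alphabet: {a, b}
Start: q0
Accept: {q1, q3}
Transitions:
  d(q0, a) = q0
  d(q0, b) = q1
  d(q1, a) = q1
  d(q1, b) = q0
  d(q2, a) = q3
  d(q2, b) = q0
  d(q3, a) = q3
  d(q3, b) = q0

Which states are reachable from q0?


BFS from q0:
  layer 0: {q0}
  layer 1: {q1}

{q0, q1}


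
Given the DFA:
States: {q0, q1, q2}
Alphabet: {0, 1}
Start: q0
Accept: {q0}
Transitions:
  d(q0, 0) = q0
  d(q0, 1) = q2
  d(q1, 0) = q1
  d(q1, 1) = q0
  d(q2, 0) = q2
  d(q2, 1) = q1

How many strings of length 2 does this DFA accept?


Enumerating all length-2 strings:
  "00" -> q0 [accept]
  "01" -> q2 [reject]
  "10" -> q2 [reject]
  "11" -> q1 [reject]

1 out of 4


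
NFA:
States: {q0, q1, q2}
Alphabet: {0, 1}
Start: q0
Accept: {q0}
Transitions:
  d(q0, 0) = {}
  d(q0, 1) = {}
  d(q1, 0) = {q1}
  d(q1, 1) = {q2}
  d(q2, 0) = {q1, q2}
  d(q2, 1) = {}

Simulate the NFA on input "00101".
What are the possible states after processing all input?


Start: {q0}
  --0--> {}
  --0--> {}
  --1--> {}
  --0--> {}
  --1--> {}

{} (empty set, no valid transitions)


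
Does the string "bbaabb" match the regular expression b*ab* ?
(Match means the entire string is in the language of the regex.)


|string| = 6; first = 'b'; last = 'b'

No, "bbaabb" does not match b*ab*


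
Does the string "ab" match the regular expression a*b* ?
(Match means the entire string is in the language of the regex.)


|string| = 2; first = 'a'; last = 'b'

Yes, "ab" matches a*b*


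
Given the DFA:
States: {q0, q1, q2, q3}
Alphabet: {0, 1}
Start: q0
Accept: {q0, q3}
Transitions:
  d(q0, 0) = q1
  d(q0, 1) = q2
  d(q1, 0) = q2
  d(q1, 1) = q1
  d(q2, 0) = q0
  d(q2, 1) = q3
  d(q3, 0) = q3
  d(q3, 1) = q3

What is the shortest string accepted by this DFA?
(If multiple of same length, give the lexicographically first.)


BFS by string length (lex-first path to each state shown):
  len 0: q0<-""
Found accept state at length 0.

"" (empty string)


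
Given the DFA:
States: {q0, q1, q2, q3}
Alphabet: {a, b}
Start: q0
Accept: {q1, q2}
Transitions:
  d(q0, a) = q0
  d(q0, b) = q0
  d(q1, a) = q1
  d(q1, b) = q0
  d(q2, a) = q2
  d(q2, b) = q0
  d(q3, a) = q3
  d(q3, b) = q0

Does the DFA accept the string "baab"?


Trace: q0 -> q0 -> q0 -> q0 -> q0
Final state: q0
Accept states: {q1, q2}

No, rejected (final state q0 is not an accept state)


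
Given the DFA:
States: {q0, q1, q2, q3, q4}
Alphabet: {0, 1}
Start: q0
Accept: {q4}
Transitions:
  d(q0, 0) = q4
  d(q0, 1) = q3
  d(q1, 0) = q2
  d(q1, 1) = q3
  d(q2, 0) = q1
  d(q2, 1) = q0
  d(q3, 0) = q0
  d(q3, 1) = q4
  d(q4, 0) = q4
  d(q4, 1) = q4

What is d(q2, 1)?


Looking up transition d(q2, 1)

q0


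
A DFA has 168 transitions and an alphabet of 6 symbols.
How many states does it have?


Each state has exactly one transition per symbol.
states = transitions / |alphabet| = 168 / 6 = 28

28


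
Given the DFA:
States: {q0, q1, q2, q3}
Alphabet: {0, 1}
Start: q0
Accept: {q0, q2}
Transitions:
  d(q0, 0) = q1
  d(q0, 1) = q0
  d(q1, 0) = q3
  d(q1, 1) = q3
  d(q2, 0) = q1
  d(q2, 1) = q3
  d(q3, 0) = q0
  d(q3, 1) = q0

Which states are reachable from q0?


BFS from q0:
  layer 0: {q0}
  layer 1: {q1}
  layer 2: {q3}

{q0, q1, q3}


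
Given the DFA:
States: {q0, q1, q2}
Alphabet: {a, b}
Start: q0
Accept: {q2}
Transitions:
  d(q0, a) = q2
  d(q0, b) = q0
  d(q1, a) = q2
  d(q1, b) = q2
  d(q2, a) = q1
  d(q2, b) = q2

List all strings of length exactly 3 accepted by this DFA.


All strings of length 3: 8 total
Accepted: 5

"aaa", "aab", "abb", "bab", "bba"


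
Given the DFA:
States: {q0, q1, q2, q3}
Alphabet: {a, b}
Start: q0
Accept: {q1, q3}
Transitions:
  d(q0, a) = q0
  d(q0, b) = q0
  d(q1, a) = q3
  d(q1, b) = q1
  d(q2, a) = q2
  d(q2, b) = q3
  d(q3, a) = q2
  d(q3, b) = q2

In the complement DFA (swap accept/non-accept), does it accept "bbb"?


Trace: q0 -> q0 -> q0 -> q0
Final: q0
Original accept: {q1, q3}
Complement: q0 is not in original accept

Yes, complement accepts (original rejects)


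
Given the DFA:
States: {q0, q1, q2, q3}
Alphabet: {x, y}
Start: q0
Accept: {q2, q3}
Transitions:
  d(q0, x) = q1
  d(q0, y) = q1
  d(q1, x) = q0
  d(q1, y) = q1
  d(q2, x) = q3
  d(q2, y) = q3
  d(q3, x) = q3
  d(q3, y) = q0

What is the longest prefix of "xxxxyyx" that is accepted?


Run the DFA, marking each prefix where the state is accepting:
  "" -> q0 [reject]
  "x" -> q1 [reject]
  "xx" -> q0 [reject]
  "xxx" -> q1 [reject]
  "xxxx" -> q0 [reject]
  "xxxxy" -> q1 [reject]
  "xxxxyy" -> q1 [reject]
  "xxxxyyx" -> q0 [reject]

No prefix is accepted


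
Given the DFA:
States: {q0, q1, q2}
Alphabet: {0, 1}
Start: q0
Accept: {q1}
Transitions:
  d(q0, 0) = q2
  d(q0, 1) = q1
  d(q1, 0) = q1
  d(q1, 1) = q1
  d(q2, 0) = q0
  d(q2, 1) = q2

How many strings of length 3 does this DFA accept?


Enumerating all length-3 strings:
  "000" -> q2 [reject]
  "001" -> q1 [accept]
  "010" -> q0 [reject]
  "011" -> q2 [reject]
  "100" -> q1 [accept]
  "101" -> q1 [accept]
  "110" -> q1 [accept]
  "111" -> q1 [accept]

5 out of 8


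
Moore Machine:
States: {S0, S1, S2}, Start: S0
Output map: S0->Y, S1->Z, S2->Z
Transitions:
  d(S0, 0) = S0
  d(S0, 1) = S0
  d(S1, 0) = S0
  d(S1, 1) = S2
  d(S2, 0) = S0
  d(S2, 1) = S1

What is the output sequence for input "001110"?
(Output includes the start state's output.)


Start: S0 (output Y)
  --0--> S0 (output Y)
  --0--> S0 (output Y)
  --1--> S0 (output Y)
  --1--> S0 (output Y)
  --1--> S0 (output Y)
  --0--> S0 (output Y)

"YYYYYYY"


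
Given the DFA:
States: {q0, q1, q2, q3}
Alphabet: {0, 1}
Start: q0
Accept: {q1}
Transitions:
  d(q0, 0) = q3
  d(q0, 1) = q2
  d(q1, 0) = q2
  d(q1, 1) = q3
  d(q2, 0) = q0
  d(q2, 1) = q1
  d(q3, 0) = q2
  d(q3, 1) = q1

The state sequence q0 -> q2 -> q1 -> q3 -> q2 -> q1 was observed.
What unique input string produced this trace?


Trace back each transition to find the symbol:
  q0 --[1]--> q2
  q2 --[1]--> q1
  q1 --[1]--> q3
  q3 --[0]--> q2
  q2 --[1]--> q1

"11101"


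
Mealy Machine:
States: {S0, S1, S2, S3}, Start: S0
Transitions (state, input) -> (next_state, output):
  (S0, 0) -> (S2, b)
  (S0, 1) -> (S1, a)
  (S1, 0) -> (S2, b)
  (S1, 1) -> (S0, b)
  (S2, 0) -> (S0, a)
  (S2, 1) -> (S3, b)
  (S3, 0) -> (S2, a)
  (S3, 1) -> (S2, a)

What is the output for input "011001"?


Step-by-step:
  (S0, 0) -> (S2, b)
  (S2, 1) -> (S3, b)
  (S3, 1) -> (S2, a)
  (S2, 0) -> (S0, a)
  (S0, 0) -> (S2, b)
  (S2, 1) -> (S3, b)

"bbaabb"


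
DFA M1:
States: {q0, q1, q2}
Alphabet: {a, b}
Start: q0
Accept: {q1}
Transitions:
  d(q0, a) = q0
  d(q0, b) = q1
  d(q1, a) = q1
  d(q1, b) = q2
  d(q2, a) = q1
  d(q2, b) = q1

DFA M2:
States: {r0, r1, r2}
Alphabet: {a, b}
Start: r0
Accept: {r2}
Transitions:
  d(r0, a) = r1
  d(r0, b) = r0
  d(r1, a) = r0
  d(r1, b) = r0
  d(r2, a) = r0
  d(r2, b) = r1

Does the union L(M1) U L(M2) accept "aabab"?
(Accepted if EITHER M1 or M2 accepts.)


M1: final=q2 accepted=False
M2: final=r0 accepted=False

No, union rejects (neither accepts)


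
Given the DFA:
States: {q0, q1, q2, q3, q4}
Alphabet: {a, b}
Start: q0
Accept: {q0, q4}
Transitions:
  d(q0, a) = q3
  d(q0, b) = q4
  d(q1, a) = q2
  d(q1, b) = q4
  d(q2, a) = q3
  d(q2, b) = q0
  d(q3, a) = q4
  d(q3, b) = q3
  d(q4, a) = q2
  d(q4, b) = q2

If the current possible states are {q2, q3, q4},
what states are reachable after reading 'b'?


Apply transition on 'b' from each current state:
  d(q2, b) = q0
  d(q3, b) = q3
  d(q4, b) = q2

{q0, q2, q3}


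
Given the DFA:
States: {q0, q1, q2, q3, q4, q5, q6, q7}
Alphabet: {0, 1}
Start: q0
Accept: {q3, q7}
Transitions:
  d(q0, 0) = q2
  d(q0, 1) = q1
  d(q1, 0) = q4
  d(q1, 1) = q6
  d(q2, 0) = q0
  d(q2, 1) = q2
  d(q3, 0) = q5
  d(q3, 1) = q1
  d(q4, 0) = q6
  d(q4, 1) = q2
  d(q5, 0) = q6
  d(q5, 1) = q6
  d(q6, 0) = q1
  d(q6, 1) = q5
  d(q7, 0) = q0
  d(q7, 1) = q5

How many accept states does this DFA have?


Accept states listed: {q3, q7}
Counting: q3(1) q7(2)

2


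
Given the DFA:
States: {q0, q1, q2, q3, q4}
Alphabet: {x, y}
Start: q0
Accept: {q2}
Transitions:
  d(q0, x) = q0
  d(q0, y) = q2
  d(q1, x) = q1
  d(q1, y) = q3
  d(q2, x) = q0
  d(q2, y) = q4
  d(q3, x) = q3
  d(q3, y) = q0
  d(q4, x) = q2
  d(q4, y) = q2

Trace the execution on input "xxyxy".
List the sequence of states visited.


Input: xxyxy
d(q0, x) = q0
d(q0, x) = q0
d(q0, y) = q2
d(q2, x) = q0
d(q0, y) = q2


q0 -> q0 -> q0 -> q2 -> q0 -> q2


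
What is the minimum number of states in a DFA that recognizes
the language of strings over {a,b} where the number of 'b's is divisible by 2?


States track (count of 'b') mod 2.
Need 2 states: one per remainder 0..1; accept = remainder 0.

2


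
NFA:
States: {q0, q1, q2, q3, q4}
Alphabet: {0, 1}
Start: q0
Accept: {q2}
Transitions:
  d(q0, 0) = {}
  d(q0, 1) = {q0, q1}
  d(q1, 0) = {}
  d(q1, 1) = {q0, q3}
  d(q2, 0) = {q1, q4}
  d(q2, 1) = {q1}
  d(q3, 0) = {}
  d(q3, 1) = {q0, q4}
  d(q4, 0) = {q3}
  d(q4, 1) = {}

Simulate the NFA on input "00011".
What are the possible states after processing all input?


Start: {q0}
  --0--> {}
  --0--> {}
  --0--> {}
  --1--> {}
  --1--> {}

{} (empty set, no valid transitions)


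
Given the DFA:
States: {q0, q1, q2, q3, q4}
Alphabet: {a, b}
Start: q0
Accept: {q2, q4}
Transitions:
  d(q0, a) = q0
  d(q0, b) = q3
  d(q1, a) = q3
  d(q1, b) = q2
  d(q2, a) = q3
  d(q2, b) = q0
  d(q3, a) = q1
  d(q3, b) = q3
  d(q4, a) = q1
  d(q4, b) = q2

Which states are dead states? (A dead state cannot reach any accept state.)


Forward reachability from each state:
  q0 -> reaches accept state q2 (live)
  q1 -> reaches accept state q2 (live)
  q2 -> reaches accept state q2 (live)
  q3 -> reaches accept state q2 (live)
  q4 -> reaches accept state q2 (live)

None (all states can reach an accept state)


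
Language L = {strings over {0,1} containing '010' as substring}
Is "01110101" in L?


'010' occurs at index 4

Yes, "01110101" is in L


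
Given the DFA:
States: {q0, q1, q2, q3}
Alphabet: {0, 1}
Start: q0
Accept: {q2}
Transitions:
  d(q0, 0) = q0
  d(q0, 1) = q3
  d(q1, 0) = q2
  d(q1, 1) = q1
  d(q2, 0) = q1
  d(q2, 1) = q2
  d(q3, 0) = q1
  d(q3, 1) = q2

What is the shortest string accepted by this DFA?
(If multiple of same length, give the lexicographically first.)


BFS by string length (lex-first path to each state shown):
  len 0: q0<-""
  len 1: q0<-"0", q3<-"1"
  len 2: q0<-"00", q1<-"10", q2<-"11", q3<-"01"
Found accept state at length 2.

"11"


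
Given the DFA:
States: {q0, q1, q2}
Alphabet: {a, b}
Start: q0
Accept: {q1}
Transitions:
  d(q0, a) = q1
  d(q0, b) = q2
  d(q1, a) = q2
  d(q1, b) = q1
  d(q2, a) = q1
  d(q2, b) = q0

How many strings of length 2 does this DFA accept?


Enumerating all length-2 strings:
  "aa" -> q2 [reject]
  "ab" -> q1 [accept]
  "ba" -> q1 [accept]
  "bb" -> q0 [reject]

2 out of 4


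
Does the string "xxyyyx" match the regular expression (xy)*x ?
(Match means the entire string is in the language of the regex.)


|string| = 6; first = 'x'; last = 'x'

No, "xxyyyx" does not match (xy)*x


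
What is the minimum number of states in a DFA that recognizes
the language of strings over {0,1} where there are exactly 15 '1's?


States: count = 0, 1, ..., 15 (that's 16 states), plus a dead state for count > 15.
Total: 16 + 1 = 17. Accept = count-15 state.

17


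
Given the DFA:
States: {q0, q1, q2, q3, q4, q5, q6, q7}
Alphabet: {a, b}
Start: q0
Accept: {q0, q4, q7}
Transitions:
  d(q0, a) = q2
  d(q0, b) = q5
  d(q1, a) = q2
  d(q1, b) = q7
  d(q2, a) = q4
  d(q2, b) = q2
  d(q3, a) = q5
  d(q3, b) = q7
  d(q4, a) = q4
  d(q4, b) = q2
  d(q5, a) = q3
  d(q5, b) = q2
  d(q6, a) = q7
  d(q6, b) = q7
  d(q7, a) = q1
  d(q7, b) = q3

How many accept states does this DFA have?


Accept states listed: {q0, q4, q7}
Counting: q0(1) q4(2) q7(3)

3


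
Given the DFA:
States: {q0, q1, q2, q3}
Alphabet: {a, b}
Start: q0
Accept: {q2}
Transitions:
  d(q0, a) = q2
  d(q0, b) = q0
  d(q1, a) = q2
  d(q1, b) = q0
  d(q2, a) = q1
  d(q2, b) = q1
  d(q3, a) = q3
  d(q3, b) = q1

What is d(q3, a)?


Looking up transition d(q3, a)

q3


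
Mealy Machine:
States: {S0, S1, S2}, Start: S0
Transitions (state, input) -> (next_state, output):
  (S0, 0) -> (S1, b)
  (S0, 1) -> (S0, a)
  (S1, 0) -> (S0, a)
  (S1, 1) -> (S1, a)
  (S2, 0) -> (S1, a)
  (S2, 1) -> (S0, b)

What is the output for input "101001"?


Step-by-step:
  (S0, 1) -> (S0, a)
  (S0, 0) -> (S1, b)
  (S1, 1) -> (S1, a)
  (S1, 0) -> (S0, a)
  (S0, 0) -> (S1, b)
  (S1, 1) -> (S1, a)

"abaaba"


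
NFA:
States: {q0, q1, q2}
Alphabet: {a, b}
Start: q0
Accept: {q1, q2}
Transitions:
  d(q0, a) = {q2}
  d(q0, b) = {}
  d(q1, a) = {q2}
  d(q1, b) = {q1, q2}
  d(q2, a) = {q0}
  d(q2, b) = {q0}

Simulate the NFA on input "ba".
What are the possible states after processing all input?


Start: {q0}
  --b--> {}
  --a--> {}

{} (empty set, no valid transitions)


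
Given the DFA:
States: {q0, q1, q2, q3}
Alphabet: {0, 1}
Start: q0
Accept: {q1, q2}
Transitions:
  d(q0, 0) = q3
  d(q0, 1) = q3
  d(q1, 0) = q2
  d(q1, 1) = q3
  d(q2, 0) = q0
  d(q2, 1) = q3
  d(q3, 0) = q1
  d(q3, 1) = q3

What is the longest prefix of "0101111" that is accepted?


Run the DFA, marking each prefix where the state is accepting:
  "" -> q0 [reject]
  "0" -> q3 [reject]
  "01" -> q3 [reject]
  "010" -> q1 [accept]
  "0101" -> q3 [reject]
  "01011" -> q3 [reject]
  "010111" -> q3 [reject]
  "0101111" -> q3 [reject]

"010"


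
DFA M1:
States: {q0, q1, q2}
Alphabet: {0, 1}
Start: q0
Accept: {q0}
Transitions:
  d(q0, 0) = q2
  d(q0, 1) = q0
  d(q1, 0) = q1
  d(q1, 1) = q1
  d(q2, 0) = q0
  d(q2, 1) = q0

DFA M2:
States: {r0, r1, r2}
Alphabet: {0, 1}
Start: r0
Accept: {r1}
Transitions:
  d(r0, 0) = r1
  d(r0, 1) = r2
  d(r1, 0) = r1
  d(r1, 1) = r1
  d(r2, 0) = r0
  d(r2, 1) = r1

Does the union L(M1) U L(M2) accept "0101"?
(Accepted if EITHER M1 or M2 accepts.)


M1: final=q0 accepted=True
M2: final=r1 accepted=True

Yes, union accepts


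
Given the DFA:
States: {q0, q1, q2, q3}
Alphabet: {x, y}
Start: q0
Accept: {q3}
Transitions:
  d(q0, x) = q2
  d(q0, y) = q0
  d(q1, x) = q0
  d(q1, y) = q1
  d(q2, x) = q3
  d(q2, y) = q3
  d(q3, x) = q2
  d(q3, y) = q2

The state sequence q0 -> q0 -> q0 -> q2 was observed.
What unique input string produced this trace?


Trace back each transition to find the symbol:
  q0 --[y]--> q0
  q0 --[y]--> q0
  q0 --[x]--> q2

"yyx"


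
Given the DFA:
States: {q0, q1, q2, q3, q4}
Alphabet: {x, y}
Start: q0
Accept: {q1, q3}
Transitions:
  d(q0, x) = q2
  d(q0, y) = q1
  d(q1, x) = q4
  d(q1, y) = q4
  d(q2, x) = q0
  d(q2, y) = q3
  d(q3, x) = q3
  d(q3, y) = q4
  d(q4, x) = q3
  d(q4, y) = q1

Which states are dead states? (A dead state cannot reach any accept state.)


Forward reachability from each state:
  q0 -> reaches accept state q1 (live)
  q1 -> reaches accept state q1 (live)
  q2 -> reaches accept state q1 (live)
  q3 -> reaches accept state q1 (live)
  q4 -> reaches accept state q1 (live)

None (all states can reach an accept state)


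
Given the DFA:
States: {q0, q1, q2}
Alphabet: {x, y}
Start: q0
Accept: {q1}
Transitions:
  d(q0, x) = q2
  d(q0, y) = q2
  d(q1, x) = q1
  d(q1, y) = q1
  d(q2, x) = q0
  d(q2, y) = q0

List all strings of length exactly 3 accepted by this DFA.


All strings of length 3: 8 total
Accepted: 0

None


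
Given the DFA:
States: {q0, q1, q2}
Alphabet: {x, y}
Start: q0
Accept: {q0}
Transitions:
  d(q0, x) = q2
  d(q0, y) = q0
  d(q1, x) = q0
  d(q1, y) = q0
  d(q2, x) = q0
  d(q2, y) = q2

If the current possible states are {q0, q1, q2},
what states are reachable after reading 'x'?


Apply transition on 'x' from each current state:
  d(q0, x) = q2
  d(q1, x) = q0
  d(q2, x) = q0

{q0, q2}


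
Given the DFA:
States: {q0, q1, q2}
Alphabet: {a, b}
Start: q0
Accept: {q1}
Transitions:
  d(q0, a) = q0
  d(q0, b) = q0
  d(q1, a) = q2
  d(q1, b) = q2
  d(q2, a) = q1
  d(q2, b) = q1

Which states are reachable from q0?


BFS from q0:
  layer 0: {q0}

{q0}


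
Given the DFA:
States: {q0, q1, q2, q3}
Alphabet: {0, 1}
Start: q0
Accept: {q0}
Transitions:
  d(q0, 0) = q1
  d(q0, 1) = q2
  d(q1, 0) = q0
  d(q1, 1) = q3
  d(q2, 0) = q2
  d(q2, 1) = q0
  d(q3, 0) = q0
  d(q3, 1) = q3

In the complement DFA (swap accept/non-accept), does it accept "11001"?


Trace: q0 -> q2 -> q0 -> q1 -> q0 -> q2
Final: q2
Original accept: {q0}
Complement: q2 is not in original accept

Yes, complement accepts (original rejects)


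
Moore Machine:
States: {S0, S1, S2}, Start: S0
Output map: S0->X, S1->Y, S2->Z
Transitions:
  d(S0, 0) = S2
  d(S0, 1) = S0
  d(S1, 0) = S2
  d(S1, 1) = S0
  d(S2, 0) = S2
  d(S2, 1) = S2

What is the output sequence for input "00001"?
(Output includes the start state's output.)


Start: S0 (output X)
  --0--> S2 (output Z)
  --0--> S2 (output Z)
  --0--> S2 (output Z)
  --0--> S2 (output Z)
  --1--> S2 (output Z)

"XZZZZZ"


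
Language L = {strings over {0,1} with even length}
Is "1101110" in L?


length = 7; 7 mod 2 = 1

No, "1101110" is not in L


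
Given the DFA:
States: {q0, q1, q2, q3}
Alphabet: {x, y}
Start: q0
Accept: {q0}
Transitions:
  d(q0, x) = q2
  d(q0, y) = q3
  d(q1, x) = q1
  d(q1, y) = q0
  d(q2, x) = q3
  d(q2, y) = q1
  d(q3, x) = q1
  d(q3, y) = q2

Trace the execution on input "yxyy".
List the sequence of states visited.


Input: yxyy
d(q0, y) = q3
d(q3, x) = q1
d(q1, y) = q0
d(q0, y) = q3


q0 -> q3 -> q1 -> q0 -> q3


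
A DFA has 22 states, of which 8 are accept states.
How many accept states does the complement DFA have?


Complement swaps accept and non-accept states.
22 - 8 = 14

14


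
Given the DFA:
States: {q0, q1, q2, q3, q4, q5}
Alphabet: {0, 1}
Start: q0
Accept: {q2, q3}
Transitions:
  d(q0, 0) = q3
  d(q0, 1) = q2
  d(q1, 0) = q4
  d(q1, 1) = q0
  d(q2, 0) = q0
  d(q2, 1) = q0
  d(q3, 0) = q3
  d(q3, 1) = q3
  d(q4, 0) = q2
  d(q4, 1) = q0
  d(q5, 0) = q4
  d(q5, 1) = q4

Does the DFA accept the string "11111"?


Trace: q0 -> q2 -> q0 -> q2 -> q0 -> q2
Final state: q2
Accept states: {q2, q3}

Yes, accepted (final state q2 is an accept state)


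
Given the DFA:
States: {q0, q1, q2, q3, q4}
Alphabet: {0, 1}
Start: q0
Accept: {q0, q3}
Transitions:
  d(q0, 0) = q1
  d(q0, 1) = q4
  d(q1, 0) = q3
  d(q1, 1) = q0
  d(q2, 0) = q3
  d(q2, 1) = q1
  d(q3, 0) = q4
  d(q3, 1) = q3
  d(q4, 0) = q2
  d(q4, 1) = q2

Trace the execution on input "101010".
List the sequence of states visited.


Input: 101010
d(q0, 1) = q4
d(q4, 0) = q2
d(q2, 1) = q1
d(q1, 0) = q3
d(q3, 1) = q3
d(q3, 0) = q4


q0 -> q4 -> q2 -> q1 -> q3 -> q3 -> q4


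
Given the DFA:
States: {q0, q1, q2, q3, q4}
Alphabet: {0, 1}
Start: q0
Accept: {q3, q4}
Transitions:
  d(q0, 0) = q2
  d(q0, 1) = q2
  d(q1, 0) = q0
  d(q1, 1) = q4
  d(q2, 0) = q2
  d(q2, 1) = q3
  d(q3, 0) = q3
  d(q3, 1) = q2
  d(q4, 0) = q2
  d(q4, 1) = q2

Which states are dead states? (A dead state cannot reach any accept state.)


Forward reachability from each state:
  q0 -> reaches accept state q3 (live)
  q1 -> reaches accept state q3 (live)
  q2 -> reaches accept state q3 (live)
  q3 -> reaches accept state q3 (live)
  q4 -> reaches accept state q3 (live)

None (all states can reach an accept state)


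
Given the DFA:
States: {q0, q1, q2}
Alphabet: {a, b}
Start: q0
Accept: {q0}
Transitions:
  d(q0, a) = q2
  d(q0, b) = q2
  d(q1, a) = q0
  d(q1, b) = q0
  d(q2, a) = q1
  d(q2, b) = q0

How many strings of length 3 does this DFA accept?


Enumerating all length-3 strings:
  "aaa" -> q0 [accept]
  "aab" -> q0 [accept]
  "aba" -> q2 [reject]
  "abb" -> q2 [reject]
  "baa" -> q0 [accept]
  "bab" -> q0 [accept]
  "bba" -> q2 [reject]
  "bbb" -> q2 [reject]

4 out of 8


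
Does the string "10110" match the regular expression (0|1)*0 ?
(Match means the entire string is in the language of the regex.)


|string| = 5; first = '1'; last = '0'

Yes, "10110" matches (0|1)*0


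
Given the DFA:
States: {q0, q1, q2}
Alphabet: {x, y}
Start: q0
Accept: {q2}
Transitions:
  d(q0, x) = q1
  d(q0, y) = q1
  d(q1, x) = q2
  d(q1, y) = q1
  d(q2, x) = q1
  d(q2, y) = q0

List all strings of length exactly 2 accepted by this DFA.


All strings of length 2: 4 total
Accepted: 2

"xx", "yx"


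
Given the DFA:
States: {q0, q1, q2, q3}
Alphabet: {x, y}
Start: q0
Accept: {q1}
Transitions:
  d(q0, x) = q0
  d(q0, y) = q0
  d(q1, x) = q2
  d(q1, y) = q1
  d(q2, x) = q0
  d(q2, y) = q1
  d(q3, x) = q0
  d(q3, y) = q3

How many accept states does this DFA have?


Accept states listed: {q1}
Counting: q1(1)

1


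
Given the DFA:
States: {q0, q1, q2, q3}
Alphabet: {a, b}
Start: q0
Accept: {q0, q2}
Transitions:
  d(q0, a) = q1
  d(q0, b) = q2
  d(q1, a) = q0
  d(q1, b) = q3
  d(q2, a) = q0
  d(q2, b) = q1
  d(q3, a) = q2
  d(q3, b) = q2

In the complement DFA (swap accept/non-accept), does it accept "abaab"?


Trace: q0 -> q1 -> q3 -> q2 -> q0 -> q2
Final: q2
Original accept: {q0, q2}
Complement: q2 is in original accept

No, complement rejects (original accepts)


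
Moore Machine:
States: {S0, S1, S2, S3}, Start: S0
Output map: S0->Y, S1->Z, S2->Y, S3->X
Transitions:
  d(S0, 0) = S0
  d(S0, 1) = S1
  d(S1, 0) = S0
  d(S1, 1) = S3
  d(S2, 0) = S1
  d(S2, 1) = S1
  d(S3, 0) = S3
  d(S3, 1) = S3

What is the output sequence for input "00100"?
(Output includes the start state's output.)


Start: S0 (output Y)
  --0--> S0 (output Y)
  --0--> S0 (output Y)
  --1--> S1 (output Z)
  --0--> S0 (output Y)
  --0--> S0 (output Y)

"YYYZYY"


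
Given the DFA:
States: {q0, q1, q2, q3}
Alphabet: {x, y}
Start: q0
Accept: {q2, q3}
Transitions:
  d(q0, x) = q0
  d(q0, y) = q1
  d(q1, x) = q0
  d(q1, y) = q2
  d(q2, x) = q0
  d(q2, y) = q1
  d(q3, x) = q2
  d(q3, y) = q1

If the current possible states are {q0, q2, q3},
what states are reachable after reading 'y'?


Apply transition on 'y' from each current state:
  d(q0, y) = q1
  d(q2, y) = q1
  d(q3, y) = q1

{q1}


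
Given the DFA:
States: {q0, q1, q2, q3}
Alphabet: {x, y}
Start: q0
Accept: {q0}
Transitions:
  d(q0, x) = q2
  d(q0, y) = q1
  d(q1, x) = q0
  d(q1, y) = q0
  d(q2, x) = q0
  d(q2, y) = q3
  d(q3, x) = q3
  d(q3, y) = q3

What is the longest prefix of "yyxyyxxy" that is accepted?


Run the DFA, marking each prefix where the state is accepting:
  "" -> q0 [accept]
  "y" -> q1 [reject]
  "yy" -> q0 [accept]
  "yyx" -> q2 [reject]
  "yyxy" -> q3 [reject]
  "yyxyy" -> q3 [reject]
  "yyxyyx" -> q3 [reject]
  "yyxyyxx" -> q3 [reject]
  "yyxyyxxy" -> q3 [reject]

"yy"


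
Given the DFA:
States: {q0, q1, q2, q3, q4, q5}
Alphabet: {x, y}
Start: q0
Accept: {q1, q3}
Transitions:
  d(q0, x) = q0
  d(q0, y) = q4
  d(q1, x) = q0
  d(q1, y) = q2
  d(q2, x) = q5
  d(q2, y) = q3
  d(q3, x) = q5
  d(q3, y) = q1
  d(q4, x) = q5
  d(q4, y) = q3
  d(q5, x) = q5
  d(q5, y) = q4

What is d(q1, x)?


Looking up transition d(q1, x)

q0


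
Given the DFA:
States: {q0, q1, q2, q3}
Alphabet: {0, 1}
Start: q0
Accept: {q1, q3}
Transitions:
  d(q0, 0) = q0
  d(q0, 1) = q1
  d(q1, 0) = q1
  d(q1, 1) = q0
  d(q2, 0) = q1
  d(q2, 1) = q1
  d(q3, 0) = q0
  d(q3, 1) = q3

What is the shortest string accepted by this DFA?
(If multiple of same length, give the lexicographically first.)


BFS by string length (lex-first path to each state shown):
  len 0: q0<-""
  len 1: q0<-"0", q1<-"1"
Found accept state at length 1.

"1"


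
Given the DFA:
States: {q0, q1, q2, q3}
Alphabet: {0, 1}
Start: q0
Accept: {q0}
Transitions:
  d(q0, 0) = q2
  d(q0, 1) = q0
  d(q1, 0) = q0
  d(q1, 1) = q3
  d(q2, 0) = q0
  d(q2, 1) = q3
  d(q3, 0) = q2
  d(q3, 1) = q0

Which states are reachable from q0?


BFS from q0:
  layer 0: {q0}
  layer 1: {q2}
  layer 2: {q3}

{q0, q2, q3}


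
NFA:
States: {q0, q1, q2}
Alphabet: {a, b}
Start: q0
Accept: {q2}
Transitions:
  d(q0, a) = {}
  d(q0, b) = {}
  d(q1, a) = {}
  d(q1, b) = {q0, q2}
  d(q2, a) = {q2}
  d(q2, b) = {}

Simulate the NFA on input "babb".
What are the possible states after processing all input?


Start: {q0}
  --b--> {}
  --a--> {}
  --b--> {}
  --b--> {}

{} (empty set, no valid transitions)


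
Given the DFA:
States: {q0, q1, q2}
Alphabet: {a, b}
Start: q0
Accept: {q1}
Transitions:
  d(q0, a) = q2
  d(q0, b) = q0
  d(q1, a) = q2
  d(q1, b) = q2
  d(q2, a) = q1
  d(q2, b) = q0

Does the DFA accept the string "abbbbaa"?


Trace: q0 -> q2 -> q0 -> q0 -> q0 -> q0 -> q2 -> q1
Final state: q1
Accept states: {q1}

Yes, accepted (final state q1 is an accept state)


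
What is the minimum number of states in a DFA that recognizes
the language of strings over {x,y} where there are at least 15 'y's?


States: count = 0, 1, ..., 14, and a final '>= 15' state.
Total: 15 + 1 = 16. Accept = '>= 15' state.

16


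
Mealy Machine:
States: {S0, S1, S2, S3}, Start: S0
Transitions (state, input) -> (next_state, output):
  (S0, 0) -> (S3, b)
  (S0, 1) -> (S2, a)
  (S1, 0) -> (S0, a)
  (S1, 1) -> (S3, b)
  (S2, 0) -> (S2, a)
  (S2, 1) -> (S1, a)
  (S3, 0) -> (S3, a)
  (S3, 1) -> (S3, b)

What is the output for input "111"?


Step-by-step:
  (S0, 1) -> (S2, a)
  (S2, 1) -> (S1, a)
  (S1, 1) -> (S3, b)

"aab"


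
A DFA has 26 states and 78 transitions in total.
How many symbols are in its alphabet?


Each state has exactly one transition per symbol.
|alphabet| = transitions / states = 78 / 26 = 3

3


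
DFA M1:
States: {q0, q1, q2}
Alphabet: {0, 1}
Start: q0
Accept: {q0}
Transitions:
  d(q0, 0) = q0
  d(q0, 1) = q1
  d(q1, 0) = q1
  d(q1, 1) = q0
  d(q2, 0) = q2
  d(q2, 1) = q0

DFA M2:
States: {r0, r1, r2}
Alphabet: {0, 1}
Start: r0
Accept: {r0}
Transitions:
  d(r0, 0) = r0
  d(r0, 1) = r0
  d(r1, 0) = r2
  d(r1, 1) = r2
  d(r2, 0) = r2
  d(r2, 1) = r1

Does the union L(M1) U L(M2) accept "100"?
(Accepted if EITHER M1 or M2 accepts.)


M1: final=q1 accepted=False
M2: final=r0 accepted=True

Yes, union accepts


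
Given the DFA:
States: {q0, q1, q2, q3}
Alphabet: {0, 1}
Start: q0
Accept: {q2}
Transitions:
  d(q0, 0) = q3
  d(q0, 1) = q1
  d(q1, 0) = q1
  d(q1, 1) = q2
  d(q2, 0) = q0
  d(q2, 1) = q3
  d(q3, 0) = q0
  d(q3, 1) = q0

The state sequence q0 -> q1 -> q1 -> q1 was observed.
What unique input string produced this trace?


Trace back each transition to find the symbol:
  q0 --[1]--> q1
  q1 --[0]--> q1
  q1 --[0]--> q1

"100"


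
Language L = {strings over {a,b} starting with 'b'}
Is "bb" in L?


first symbol = 'b'

Yes, "bb" is in L


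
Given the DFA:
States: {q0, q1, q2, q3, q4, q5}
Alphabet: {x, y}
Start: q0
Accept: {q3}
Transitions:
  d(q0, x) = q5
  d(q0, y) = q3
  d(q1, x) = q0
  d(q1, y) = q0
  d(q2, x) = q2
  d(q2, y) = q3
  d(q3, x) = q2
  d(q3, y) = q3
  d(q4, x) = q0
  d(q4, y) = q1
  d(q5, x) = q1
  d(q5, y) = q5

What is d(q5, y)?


Looking up transition d(q5, y)

q5


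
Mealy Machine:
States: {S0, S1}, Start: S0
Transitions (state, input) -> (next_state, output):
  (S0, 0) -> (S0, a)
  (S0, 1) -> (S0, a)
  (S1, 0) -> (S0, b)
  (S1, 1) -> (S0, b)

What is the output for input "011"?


Step-by-step:
  (S0, 0) -> (S0, a)
  (S0, 1) -> (S0, a)
  (S0, 1) -> (S0, a)

"aaa"


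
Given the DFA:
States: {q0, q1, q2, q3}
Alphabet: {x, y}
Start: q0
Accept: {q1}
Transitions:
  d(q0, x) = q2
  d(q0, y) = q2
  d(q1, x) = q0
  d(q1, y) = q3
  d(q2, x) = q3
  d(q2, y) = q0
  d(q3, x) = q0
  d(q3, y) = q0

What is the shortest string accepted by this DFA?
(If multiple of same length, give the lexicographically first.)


BFS by string length (lex-first path to each state shown):
  len 0: q0<-""
  len 1: q2<-"x"
  len 2: q0<-"xy", q3<-"xx"
  len 3: q0<-"xxx", q2<-"xyx"
  len 4: q0<-"xyxy", q2<-"xxxx", q3<-"xyxx"
  len 5: q0<-"xxxxy", q2<-"xyxyx", q3<-"xxxxx"
  len 6: q0<-"xxxxxx", q2<-"xxxxyx", q3<-"xyxyxx"
  len 7: q0<-"xxxxyxy", q2<-"xxxxxxx", q3<-"xxxxyxx"
  len 8: q0<-"xxxxxxxy", q2<-"xxxxyxyx", q3<-"xxxxxxxx"

No string accepted (empty language)


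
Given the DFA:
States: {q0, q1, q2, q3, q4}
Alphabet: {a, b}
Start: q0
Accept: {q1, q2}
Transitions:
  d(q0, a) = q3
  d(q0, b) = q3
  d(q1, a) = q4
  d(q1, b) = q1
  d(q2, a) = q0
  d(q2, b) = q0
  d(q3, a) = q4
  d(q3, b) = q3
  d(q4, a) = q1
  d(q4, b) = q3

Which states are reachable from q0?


BFS from q0:
  layer 0: {q0}
  layer 1: {q3}
  layer 2: {q4}
  layer 3: {q1}

{q0, q1, q3, q4}


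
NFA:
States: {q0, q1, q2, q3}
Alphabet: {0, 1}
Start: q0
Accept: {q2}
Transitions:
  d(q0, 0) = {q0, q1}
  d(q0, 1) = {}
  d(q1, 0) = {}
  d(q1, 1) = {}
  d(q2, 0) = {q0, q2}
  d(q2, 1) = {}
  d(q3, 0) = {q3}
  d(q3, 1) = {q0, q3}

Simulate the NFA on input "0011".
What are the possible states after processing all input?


Start: {q0}
  --0--> {q0, q1}
  --0--> {q0, q1}
  --1--> {}
  --1--> {}

{} (empty set, no valid transitions)


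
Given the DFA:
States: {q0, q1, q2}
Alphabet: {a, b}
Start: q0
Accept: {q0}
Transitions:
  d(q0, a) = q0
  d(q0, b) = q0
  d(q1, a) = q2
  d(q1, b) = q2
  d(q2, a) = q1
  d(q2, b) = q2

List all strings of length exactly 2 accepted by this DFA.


All strings of length 2: 4 total
Accepted: 4

"aa", "ab", "ba", "bb"


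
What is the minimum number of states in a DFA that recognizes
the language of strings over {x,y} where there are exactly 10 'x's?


States: count = 0, 1, ..., 10 (that's 11 states), plus a dead state for count > 10.
Total: 11 + 1 = 12. Accept = count-10 state.

12


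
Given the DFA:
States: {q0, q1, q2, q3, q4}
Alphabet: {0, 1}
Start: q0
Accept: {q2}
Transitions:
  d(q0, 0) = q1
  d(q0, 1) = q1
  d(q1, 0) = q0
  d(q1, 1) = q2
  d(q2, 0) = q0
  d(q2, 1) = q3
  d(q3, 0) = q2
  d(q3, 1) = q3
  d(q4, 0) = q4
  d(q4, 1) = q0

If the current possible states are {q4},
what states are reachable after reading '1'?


Apply transition on '1' from each current state:
  d(q4, 1) = q0

{q0}


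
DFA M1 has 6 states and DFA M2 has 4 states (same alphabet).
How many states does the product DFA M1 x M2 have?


Product construction pairs every M1 state with every M2 state.
6 * 4 = 24

24


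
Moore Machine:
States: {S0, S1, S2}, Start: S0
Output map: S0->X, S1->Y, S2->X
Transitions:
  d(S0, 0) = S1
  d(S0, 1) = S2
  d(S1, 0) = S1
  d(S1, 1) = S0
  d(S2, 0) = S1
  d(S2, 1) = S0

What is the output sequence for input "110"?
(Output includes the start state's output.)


Start: S0 (output X)
  --1--> S2 (output X)
  --1--> S0 (output X)
  --0--> S1 (output Y)

"XXXY"


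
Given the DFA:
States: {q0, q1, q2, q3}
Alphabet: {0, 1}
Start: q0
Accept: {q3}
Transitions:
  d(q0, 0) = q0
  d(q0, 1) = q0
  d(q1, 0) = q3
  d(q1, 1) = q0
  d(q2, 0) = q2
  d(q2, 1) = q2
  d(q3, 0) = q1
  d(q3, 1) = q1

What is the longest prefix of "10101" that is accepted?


Run the DFA, marking each prefix where the state is accepting:
  "" -> q0 [reject]
  "1" -> q0 [reject]
  "10" -> q0 [reject]
  "101" -> q0 [reject]
  "1010" -> q0 [reject]
  "10101" -> q0 [reject]

No prefix is accepted


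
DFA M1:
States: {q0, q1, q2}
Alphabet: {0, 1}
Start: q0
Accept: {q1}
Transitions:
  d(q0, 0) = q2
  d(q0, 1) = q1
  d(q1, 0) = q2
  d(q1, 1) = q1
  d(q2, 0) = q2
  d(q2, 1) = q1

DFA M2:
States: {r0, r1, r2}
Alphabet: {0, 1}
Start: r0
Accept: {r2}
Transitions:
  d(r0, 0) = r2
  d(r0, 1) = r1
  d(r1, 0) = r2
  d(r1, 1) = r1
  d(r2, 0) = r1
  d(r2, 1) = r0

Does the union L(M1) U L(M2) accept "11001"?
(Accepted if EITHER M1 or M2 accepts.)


M1: final=q1 accepted=True
M2: final=r1 accepted=False

Yes, union accepts


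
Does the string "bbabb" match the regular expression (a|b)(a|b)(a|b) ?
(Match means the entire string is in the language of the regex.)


|string| = 5; first = 'b'; last = 'b'

No, "bbabb" does not match (a|b)(a|b)(a|b)


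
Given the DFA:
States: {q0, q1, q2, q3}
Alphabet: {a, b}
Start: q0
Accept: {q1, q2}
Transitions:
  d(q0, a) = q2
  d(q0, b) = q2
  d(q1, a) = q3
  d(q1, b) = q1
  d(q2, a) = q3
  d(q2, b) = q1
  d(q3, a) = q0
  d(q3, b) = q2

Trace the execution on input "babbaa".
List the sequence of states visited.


Input: babbaa
d(q0, b) = q2
d(q2, a) = q3
d(q3, b) = q2
d(q2, b) = q1
d(q1, a) = q3
d(q3, a) = q0


q0 -> q2 -> q3 -> q2 -> q1 -> q3 -> q0
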